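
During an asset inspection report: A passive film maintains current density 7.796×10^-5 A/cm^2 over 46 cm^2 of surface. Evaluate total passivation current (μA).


I = i_pass * A, then convert A → μA (×10^6)
I = 7.796×10^-5 * 46 * 10^6 = 3586.16 μA

3586.16 μA


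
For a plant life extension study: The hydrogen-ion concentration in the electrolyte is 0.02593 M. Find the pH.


pH = −log10[H+]
pH = −log10(0.02593) = 1.59

1.59


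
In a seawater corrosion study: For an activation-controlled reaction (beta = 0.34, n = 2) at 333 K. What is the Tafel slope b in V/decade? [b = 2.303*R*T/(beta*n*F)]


Apply the Tafel slope relation: b = 2.303*R*T/(beta*n*F)
Numerator: 2.303 * 8.314 * 333 = 6376.0
Denominator: 0.34 * 2 * 96485 = 65609.8
b = 6376.0 / 65609.8 = 0.0972 V/decade

0.0972 V/decade


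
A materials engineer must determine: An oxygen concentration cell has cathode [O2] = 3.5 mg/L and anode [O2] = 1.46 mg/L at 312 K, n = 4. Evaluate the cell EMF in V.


Apply the Nernst concentration-cell relation: E = (RT/nF)*ln(C_cathode/C_anode)
RT/nF = 8.314*312/(4*96485) = 0.00672117 V
ln(3.5/1.46) = 0.87433
E = 0.00672117 * 0.87433 = 0.00588 V

0.00588 V


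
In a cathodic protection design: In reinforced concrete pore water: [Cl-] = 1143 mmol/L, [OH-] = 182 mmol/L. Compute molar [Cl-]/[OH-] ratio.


Threshold parameter = [Cl-] / [OH-] (molar basis; both in mmol/L, so units cancel)
Ratio = 1143 / 182 = 6.28

6.28


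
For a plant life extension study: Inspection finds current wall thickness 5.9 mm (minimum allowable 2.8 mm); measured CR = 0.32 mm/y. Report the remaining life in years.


Apply the remaining-life relation: RL = (t_current − t_min) / CR
RL = (5.9 − 2.8) / 0.32 = 3.1 / 0.32 = 9.7 years

9.7 years


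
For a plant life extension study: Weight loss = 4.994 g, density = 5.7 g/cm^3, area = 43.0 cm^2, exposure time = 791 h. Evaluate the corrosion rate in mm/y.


Apply the mm/y weight-loss relation: CR = 87600 * W / (D * A * T)
Numerator: 87600 * 4.994 = 437474.4
Denominator: 5.7 * 43.0 * 791 = 193874.1
CR = 437474.4 / 193874.1 = 2.256487 mm/y

2.256487 mm/y


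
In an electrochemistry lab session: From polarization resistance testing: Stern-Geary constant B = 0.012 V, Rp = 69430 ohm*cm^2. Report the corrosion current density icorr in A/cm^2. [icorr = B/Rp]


Apply the Stern-Geary relation: icorr = B / Rp
icorr = 0.012 / 69430 = 1.728×10^-7 A/cm^2

1.728×10^-7 A/cm^2


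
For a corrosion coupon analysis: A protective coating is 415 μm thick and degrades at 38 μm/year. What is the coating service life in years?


Service life = thickness / degradation rate
Life = 415 / 38 = 10.9 years

10.9 years


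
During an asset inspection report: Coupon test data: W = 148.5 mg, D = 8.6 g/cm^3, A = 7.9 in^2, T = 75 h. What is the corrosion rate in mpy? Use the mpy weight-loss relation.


Apply the mpy weight-loss relation: CR = 534 * W / (D * A * T)
Numerator: 534 * 148.5 = 79299.0
Denominator: 8.6 * 7.9 * 75 = 5095.5
CR = 79299.0 / 5095.5 = 15.563 mpy

15.563 mpy


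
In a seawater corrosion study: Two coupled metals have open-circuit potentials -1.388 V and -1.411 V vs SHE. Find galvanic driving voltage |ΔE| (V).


Driving voltage is the absolute potential difference.
|ΔE| = |-1.388 − (-1.411)| = 0.023 V

0.023 V


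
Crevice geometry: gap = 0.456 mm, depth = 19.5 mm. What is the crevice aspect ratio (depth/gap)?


Aspect ratio = depth / gap
Ratio = 19.5 / 0.456 = 42.8

42.8


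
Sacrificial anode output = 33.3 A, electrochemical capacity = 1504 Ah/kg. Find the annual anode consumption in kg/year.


Annual consumption = current * hours per year / capacity
Rate = 33.3 * 8760 / 1504 = 194.0 kg/year

194.0 kg/year


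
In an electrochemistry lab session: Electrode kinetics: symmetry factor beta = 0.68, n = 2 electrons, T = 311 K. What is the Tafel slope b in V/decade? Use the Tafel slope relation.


Apply the Tafel slope relation: b = 2.303*R*T/(beta*n*F)
Numerator: 2.303 * 8.314 * 311 = 5954.76
Denominator: 0.68 * 2 * 96485 = 131219.6
b = 5954.76 / 131219.6 = 0.0454 V/decade

0.0454 V/decade


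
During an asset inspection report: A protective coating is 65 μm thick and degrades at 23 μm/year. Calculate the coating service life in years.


Service life = thickness / degradation rate
Life = 65 / 23 = 2.8 years

2.8 years


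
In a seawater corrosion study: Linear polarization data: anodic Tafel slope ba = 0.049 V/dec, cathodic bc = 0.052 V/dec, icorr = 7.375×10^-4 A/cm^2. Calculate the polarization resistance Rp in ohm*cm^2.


Apply the Stern-Geary equation: Rp = ba*bc / (2.303*icorr*(ba+bc))
ba*bc = 0.049*0.052 = 0.002548
ba+bc = 0.101; 2.303*icorr*(ba+bc) = 2.303*7.375×10^-4*0.101 = 1.7154471×10^-4
Rp = 0.002548 / 1.7154471×10^-4 = 14.85 ohm*cm^2

14.85 ohm*cm^2


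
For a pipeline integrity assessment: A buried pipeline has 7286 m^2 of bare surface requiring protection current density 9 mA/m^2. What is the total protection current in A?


I = area * current density, then convert mA → A (÷1000)
I = 7286 * 9 / 1000 = 65.57 A

65.57 A


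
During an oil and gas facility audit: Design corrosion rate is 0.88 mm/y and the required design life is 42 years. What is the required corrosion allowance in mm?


Corrosion allowance = CR × design life
CA = 0.88 * 42 = 36.96 mm

36.96 mm


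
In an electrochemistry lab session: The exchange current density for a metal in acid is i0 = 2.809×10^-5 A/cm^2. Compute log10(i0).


i0 = 2.809×10^-5 A/cm^2
log10(i0) = -4.551

-4.551


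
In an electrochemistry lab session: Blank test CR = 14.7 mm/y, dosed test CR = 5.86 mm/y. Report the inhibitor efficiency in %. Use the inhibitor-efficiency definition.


Apply the inhibitor-efficiency definition: IE = (CR_blank − CR_inh)/CR_blank × 100
IE = (14.7 − 5.86) / 14.7 × 100
IE = 8.84 / 14.7 × 100 = 60.1 %

60.1 %


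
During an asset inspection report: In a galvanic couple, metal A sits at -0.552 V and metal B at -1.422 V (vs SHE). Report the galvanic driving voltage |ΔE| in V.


Driving voltage is the absolute potential difference.
|ΔE| = |-0.552 − (-1.422)| = 0.87 V

0.87 V


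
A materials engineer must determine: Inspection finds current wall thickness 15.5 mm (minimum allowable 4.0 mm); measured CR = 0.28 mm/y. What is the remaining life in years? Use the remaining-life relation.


Apply the remaining-life relation: RL = (t_current − t_min) / CR
RL = (15.5 − 4.0) / 0.28 = 11.5 / 0.28 = 41.1 years

41.1 years


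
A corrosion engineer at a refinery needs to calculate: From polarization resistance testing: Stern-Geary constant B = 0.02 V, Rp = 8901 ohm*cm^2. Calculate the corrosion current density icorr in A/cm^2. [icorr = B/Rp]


Apply the Stern-Geary relation: icorr = B / Rp
icorr = 0.02 / 8901 = 2.247×10^-6 A/cm^2

2.247×10^-6 A/cm^2


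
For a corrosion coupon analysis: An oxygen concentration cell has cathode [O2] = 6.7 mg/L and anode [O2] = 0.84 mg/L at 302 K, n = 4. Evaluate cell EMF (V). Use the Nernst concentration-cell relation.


Apply the Nernst concentration-cell relation: E = (RT/nF)*ln(C_cathode/C_anode)
RT/nF = 8.314*302/(4*96485) = 0.00650575 V
ln(6.7/0.84) = 2.07646
E = 0.00650575 * 2.07646 = 0.01351 V

0.01351 V


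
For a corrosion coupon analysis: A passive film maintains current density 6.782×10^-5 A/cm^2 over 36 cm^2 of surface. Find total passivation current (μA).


I = i_pass * A, then convert A → μA (×10^6)
I = 6.782×10^-5 * 36 * 10^6 = 2441.52 μA

2441.52 μA


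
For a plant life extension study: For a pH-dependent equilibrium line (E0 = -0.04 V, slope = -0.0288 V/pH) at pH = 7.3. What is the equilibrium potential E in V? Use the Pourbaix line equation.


Apply the Pourbaix line equation: E = E0 + slope*pH
E = -0.04 + (-0.0288)*7.3 = -0.04 + (-0.21024) = -0.25024 V
Rounded to 3 decimal places: E = -0.250 V

-0.250 V


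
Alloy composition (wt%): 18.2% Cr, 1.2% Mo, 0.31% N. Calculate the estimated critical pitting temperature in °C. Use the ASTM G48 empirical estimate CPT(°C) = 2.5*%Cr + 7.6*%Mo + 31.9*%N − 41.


Apply the ASTM G48 empirical CPT estimate: CPT(°C) = 2.5*%Cr + 7.6*%Mo + 31.9*%N − 41
2.5*18.2 = 45.5; 7.6*1.2 = 9.12; 31.9*0.31 = 9.889
CPT = 45.5 + 9.12 + 9.889 − 41 = 23.509 °C
Rounded to 0.1 °C: CPT ≈ 23.5 °C

23.5 °C


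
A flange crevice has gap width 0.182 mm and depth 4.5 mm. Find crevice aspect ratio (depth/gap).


Aspect ratio = depth / gap
Ratio = 4.5 / 0.182 = 24.7

24.7


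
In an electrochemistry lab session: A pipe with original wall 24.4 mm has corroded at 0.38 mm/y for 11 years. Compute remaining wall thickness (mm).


Remaining wall = original − CR × time
t = 24.4 − 0.38*11 = 24.4 − 4.18 = 20.22 mm

20.22 mm


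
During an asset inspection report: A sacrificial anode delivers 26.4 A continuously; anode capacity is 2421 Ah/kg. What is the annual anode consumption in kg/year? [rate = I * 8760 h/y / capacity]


Annual consumption = current * hours per year / capacity
Rate = 26.4 * 8760 / 2421 = 95.5 kg/year

95.5 kg/year


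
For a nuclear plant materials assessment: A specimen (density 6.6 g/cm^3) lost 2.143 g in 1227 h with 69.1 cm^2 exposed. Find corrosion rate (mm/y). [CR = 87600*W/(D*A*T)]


Apply the mm/y weight-loss relation: CR = 87600 * W / (D * A * T)
Numerator: 87600 * 2.143 = 187726.8
Denominator: 6.6 * 69.1 * 1227 = 559585.62
CR = 187726.8 / 559585.62 = 0.3355 mm/y

0.3355 mm/y


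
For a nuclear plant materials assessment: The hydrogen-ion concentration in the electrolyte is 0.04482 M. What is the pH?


pH = −log10[H+]
pH = −log10(0.04482) = 1.35

1.35


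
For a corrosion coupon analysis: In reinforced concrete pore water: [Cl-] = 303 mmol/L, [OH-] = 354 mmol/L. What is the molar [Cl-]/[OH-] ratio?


Threshold parameter = [Cl-] / [OH-] (molar basis; both in mmol/L, so units cancel)
Ratio = 303 / 354 = 0.86

0.86


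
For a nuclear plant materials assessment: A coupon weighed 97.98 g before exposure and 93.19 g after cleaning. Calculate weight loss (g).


Weight loss = initial − final
WL = 97.98 − 93.19 = 4.79 g

4.79 g


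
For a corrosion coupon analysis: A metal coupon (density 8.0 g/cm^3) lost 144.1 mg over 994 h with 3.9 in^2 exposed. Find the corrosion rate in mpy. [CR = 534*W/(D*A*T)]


Apply the mpy weight-loss relation: CR = 534 * W / (D * A * T)
Numerator: 534 * 144.1 = 76949.4
Denominator: 8.0 * 3.9 * 994 = 31012.8
CR = 76949.4 / 31012.8 = 2.4812 mpy

2.4812 mpy


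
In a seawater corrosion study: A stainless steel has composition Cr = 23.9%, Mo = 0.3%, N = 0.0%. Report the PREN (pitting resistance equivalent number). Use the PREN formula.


Apply the PREN formula: PREN = Cr + 3.3*Mo + 16*N
PREN = 23.9 + 3.3*0.3 + 16*0.0
PREN = 23.9 + 0.99 + 0.0 = 24.89

24.89


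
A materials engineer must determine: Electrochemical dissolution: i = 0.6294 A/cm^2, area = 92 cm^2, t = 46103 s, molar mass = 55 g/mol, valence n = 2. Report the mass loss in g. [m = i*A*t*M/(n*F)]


Apply Faraday's law: m = i*A*t*M / (n*F)
Total charge passed Q = i*A*t = 0.6294*92*46103 = 2669584.9944 C
m = Q*M/(n*F) = 2669584.9944*55/(2*96485) = 760.881 g

760.881 g


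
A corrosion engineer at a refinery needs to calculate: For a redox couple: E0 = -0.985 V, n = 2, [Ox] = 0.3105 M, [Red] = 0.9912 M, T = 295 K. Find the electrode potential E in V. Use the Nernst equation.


Apply the Nernst equation: E = E0 + (RT/nF)*ln([Ox]/[Red])
Step 1: RT/nF = 8.314*295/(2*96485) = 0.0127099 V
Step 2: [Ox]/[Red] = 0.3105/0.9912 = 0.313257
Step 3: ln(0.313257) = -1.160731
Step 4: correction = 0.0127099 * -1.160731 = -0.0148 V
E = -0.985 + -0.0148 = -0.9998 V

-0.9998 V


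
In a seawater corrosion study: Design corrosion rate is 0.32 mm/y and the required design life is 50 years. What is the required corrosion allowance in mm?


Corrosion allowance = CR × design life
CA = 0.32 * 50 = 16.0 mm

16.0 mm


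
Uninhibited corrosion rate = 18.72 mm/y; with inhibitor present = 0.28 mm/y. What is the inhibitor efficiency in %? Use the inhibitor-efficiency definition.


Apply the inhibitor-efficiency definition: IE = (CR_blank − CR_inh)/CR_blank × 100
IE = (18.72 − 0.28) / 18.72 × 100
IE = 18.44 / 18.72 × 100 = 98.5 %

98.5 %


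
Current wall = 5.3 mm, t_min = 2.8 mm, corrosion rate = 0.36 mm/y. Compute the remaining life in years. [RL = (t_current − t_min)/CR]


Apply the remaining-life relation: RL = (t_current − t_min) / CR
RL = (5.3 − 2.8) / 0.36 = 2.5 / 0.36 = 6.9 years

6.9 years


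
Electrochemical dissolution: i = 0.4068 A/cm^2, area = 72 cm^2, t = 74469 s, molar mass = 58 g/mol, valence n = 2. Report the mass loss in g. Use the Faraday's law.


Apply Faraday's law: m = i*A*t*M / (n*F)
Total charge passed Q = i*A*t = 0.4068*72*74469 = 2181167.2224 C
m = Q*M/(n*F) = 2181167.2224*58/(2*96485) = 655.58221 g

655.58221 g


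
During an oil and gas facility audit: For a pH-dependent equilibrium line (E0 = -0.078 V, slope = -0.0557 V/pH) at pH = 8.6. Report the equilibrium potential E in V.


Apply the Pourbaix line equation: E = E0 + slope*pH
E = -0.078 + (-0.0557)*8.6 = -0.078 + (-0.47902) = -0.55702 V
Rounded to 4 decimal places: E = -0.5570 V

-0.5570 V


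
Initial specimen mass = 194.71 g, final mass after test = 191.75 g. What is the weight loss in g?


Weight loss = initial − final
WL = 194.71 − 191.75 = 2.96 g

2.96 g


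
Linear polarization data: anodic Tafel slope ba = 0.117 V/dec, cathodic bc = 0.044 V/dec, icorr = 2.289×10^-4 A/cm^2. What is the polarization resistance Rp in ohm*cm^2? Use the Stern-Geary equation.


Apply the Stern-Geary equation: Rp = ba*bc / (2.303*icorr*(ba+bc))
ba*bc = 0.117*0.044 = 0.005148
ba+bc = 0.161; 2.303*icorr*(ba+bc) = 2.303*2.289×10^-4*0.161 = 8.4872229×10^-5
Rp = 0.005148 / 8.4872229×10^-5 = 60.7 ohm*cm^2

60.7 ohm*cm^2


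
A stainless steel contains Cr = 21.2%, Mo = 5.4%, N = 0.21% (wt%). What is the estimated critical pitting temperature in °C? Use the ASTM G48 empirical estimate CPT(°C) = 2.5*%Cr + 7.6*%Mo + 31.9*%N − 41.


Apply the ASTM G48 empirical CPT estimate: CPT(°C) = 2.5*%Cr + 7.6*%Mo + 31.9*%N − 41
2.5*21.2 = 53; 7.6*5.4 = 41.04; 31.9*0.21 = 6.699
CPT = 53 + 41.04 + 6.699 − 41 = 59.739 °C
Rounded to 0.1 °C: CPT ≈ 59.7 °C

59.7 °C


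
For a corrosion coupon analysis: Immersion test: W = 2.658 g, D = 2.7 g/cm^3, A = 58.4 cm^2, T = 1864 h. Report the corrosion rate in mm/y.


Apply the mm/y weight-loss relation: CR = 87600 * W / (D * A * T)
Numerator: 87600 * 2.658 = 232840.8
Denominator: 2.7 * 58.4 * 1864 = 293915.52
CR = 232840.8 / 293915.52 = 0.792203 mm/y

0.792203 mm/y


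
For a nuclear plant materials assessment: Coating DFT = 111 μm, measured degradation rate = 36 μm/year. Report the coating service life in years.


Service life = thickness / degradation rate
Life = 111 / 36 = 3.1 years

3.1 years


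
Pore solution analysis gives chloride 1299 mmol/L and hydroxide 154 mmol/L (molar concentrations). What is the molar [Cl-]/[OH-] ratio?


Threshold parameter = [Cl-] / [OH-] (molar basis; both in mmol/L, so units cancel)
Ratio = 1299 / 154 = 8.44

8.44


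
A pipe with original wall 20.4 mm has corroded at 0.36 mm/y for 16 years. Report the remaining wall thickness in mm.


Remaining wall = original − CR × time
t = 20.4 − 0.36*16 = 20.4 − 5.76 = 14.64 mm

14.64 mm


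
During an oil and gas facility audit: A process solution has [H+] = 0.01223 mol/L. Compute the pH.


pH = −log10[H+]
pH = −log10(0.01223) = 1.91

1.91


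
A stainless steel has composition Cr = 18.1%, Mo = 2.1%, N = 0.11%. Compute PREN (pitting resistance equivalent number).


Apply the PREN formula: PREN = Cr + 3.3*Mo + 16*N
PREN = 18.1 + 3.3*2.1 + 16*0.11
PREN = 18.1 + 6.93 + 1.76 = 26.79

26.79


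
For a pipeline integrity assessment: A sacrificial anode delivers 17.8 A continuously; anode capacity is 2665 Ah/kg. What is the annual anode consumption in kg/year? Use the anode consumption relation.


Annual consumption = current * hours per year / capacity
Rate = 17.8 * 8760 / 2665 = 58.5 kg/year

58.5 kg/year


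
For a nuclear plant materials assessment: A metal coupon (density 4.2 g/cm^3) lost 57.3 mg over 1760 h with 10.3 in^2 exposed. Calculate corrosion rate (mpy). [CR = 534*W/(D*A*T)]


Apply the mpy weight-loss relation: CR = 534 * W / (D * A * T)
Numerator: 534 * 57.3 = 30598.2
Denominator: 4.2 * 10.3 * 1760 = 76137.6
CR = 30598.2 / 76137.6 = 0.402 mpy

0.402 mpy


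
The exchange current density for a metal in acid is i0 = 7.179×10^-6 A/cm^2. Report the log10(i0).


i0 = 7.179×10^-6 A/cm^2
log10(i0) = -5.144

-5.144


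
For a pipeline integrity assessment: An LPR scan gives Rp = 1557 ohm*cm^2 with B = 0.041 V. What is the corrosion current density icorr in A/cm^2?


Apply the Stern-Geary relation: icorr = B / Rp
icorr = 0.041 / 1557 = 2.633×10^-5 A/cm^2

2.633×10^-5 A/cm^2


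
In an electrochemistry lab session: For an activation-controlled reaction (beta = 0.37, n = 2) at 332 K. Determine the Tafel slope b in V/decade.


Apply the Tafel slope relation: b = 2.303*R*T/(beta*n*F)
Numerator: 2.303 * 8.314 * 332 = 6356.85
Denominator: 0.37 * 2 * 96485 = 71398.9
b = 6356.85 / 71398.9 = 0.089 V/decade

0.089 V/decade


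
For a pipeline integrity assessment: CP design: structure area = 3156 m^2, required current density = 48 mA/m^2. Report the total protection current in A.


I = area * current density, then convert mA → A (÷1000)
I = 3156 * 48 / 1000 = 151.49 A

151.49 A


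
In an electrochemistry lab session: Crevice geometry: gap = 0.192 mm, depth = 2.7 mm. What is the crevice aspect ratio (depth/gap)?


Aspect ratio = depth / gap
Ratio = 2.7 / 0.192 = 14.1

14.1


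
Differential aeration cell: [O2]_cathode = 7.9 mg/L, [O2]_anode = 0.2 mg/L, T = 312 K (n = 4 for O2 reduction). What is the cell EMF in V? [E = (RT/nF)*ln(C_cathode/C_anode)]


Apply the Nernst concentration-cell relation: E = (RT/nF)*ln(C_cathode/C_anode)
RT/nF = 8.314*312/(4*96485) = 0.00672117 V
ln(7.9/0.2) = 3.6763
E = 0.00672117 * 3.6763 = 0.02471 V

0.02471 V


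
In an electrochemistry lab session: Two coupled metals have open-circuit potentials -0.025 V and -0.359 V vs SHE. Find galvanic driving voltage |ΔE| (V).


Driving voltage is the absolute potential difference.
|ΔE| = |-0.025 − (-0.359)| = 0.334 V

0.334 V


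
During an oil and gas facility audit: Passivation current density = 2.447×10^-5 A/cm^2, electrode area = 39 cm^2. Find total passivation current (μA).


I = i_pass * A, then convert A → μA (×10^6)
I = 2.447×10^-5 * 39 * 10^6 = 954.33 μA

954.33 μA


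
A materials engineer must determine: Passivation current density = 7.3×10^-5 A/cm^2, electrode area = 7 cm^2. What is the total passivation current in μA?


I = i_pass * A, then convert A → μA (×10^6)
I = 7.3×10^-5 * 7 * 10^6 = 511.0 μA

511.0 μA


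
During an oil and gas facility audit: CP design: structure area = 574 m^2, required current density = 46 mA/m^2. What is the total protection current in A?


I = area * current density, then convert mA → A (÷1000)
I = 574 * 46 / 1000 = 26.4 A

26.4 A


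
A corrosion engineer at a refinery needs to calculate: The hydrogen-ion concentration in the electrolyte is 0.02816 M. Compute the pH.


pH = −log10[H+]
pH = −log10(0.02816) = 1.55

1.55


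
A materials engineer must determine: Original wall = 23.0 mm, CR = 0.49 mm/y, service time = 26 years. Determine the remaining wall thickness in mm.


Remaining wall = original − CR × time
t = 23.0 − 0.49*26 = 23.0 − 12.74 = 10.26 mm

10.26 mm


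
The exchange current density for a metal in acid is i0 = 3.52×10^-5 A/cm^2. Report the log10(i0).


i0 = 3.52×10^-5 A/cm^2
log10(i0) = -4.453

-4.453


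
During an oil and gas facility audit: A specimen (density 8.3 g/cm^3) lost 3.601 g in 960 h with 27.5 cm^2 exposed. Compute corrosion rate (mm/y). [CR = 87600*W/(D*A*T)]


Apply the mm/y weight-loss relation: CR = 87600 * W / (D * A * T)
Numerator: 87600 * 3.601 = 315447.6
Denominator: 8.3 * 27.5 * 960 = 219120.0
CR = 315447.6 / 219120.0 = 1.439611 mm/y

1.439611 mm/y


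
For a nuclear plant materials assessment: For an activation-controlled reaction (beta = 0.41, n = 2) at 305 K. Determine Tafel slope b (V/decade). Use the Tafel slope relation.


Apply the Tafel slope relation: b = 2.303*R*T/(beta*n*F)
Numerator: 2.303 * 8.314 * 305 = 5839.88
Denominator: 0.41 * 2 * 96485 = 79117.7
b = 5839.88 / 79117.7 = 0.0738 V/decade

0.0738 V/decade


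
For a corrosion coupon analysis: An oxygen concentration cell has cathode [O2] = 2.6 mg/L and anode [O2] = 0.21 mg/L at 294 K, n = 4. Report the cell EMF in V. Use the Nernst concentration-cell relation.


Apply the Nernst concentration-cell relation: E = (RT/nF)*ln(C_cathode/C_anode)
RT/nF = 8.314*294/(4*96485) = 0.00633341 V
ln(2.6/0.21) = 2.51616
E = 0.00633341 * 2.51616 = 0.01594 V

0.01594 V


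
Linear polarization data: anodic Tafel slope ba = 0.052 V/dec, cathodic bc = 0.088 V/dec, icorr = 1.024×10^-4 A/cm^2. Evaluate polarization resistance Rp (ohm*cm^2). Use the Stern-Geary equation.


Apply the Stern-Geary equation: Rp = ba*bc / (2.303*icorr*(ba+bc))
ba*bc = 0.052*0.088 = 0.004576
ba+bc = 0.14; 2.303*icorr*(ba+bc) = 2.303*1.024×10^-4*0.14 = 3.3015808×10^-5
Rp = 0.004576 / 3.3015808×10^-5 = 138.6 ohm*cm^2

138.6 ohm*cm^2


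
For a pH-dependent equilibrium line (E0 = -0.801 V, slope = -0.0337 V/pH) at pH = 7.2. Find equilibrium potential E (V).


Apply the Pourbaix line equation: E = E0 + slope*pH
E = -0.801 + (-0.0337)*7.2 = -0.801 + (-0.24264) = -1.04364 V
Rounded to 3 decimal places: E = -1.044 V

-1.044 V


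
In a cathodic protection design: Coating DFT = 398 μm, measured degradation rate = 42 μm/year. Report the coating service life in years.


Service life = thickness / degradation rate
Life = 398 / 42 = 9.5 years

9.5 years


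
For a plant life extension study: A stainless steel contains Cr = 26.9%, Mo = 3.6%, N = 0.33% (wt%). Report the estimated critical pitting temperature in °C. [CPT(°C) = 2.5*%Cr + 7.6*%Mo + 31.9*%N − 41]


Apply the ASTM G48 empirical CPT estimate: CPT(°C) = 2.5*%Cr + 7.6*%Mo + 31.9*%N − 41
2.5*26.9 = 67.25; 7.6*3.6 = 27.36; 31.9*0.33 = 10.527
CPT = 67.25 + 27.36 + 10.527 − 41 = 64.137 °C
Rounded to 0.1 °C: CPT ≈ 64.1 °C

64.1 °C


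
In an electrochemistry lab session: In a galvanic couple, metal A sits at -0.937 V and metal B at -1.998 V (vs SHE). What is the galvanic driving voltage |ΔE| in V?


Driving voltage is the absolute potential difference.
|ΔE| = |-0.937 − (-1.998)| = 1.061 V

1.061 V


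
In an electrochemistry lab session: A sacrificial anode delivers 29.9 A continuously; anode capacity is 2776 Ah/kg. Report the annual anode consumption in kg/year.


Annual consumption = current * hours per year / capacity
Rate = 29.9 * 8760 / 2776 = 94.4 kg/year

94.4 kg/year


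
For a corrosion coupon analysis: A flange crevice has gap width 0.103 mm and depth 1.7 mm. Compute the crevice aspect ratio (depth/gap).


Aspect ratio = depth / gap
Ratio = 1.7 / 0.103 = 16.5

16.5


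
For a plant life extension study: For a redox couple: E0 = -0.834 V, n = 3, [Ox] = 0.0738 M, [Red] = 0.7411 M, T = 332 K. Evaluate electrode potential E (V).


Apply the Nernst equation: E = E0 + (RT/nF)*ln([Ox]/[Red])
Step 1: RT/nF = 8.314*332/(3*96485) = 0.00953602 V
Step 2: [Ox]/[Red] = 0.0738/0.7411 = 0.099582
Step 3: ln(0.099582) = -2.306774
Step 4: correction = 0.00953602 * -2.306774 = -0.022 V
E = -0.834 + -0.022 = -0.856 V

-0.856 V


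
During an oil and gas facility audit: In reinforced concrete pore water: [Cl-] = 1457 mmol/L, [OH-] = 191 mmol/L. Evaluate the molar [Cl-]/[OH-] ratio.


Threshold parameter = [Cl-] / [OH-] (molar basis; both in mmol/L, so units cancel)
Ratio = 1457 / 191 = 7.63

7.63


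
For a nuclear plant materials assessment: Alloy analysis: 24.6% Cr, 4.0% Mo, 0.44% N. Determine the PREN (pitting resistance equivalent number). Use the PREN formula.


Apply the PREN formula: PREN = Cr + 3.3*Mo + 16*N
PREN = 24.6 + 3.3*4.0 + 16*0.44
PREN = 24.6 + 13.2 + 7.04 = 44.84

44.84


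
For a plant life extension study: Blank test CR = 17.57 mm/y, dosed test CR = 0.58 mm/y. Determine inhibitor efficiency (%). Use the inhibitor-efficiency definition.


Apply the inhibitor-efficiency definition: IE = (CR_blank − CR_inh)/CR_blank × 100
IE = (17.57 − 0.58) / 17.57 × 100
IE = 16.99 / 17.57 × 100 = 96.7 %

96.7 %


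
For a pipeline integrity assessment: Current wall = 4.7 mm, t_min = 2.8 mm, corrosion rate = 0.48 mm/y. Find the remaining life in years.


Apply the remaining-life relation: RL = (t_current − t_min) / CR
RL = (4.7 − 2.8) / 0.48 = 1.9 / 0.48 = 4.0 years

4.0 years


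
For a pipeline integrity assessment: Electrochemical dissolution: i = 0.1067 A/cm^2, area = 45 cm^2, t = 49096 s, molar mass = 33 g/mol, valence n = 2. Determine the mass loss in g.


Apply Faraday's law: m = i*A*t*M / (n*F)
Total charge passed Q = i*A*t = 0.1067*45*49096 = 235734.444 C
m = Q*M/(n*F) = 235734.444*33/(2*96485) = 40.31319 g

40.31319 g


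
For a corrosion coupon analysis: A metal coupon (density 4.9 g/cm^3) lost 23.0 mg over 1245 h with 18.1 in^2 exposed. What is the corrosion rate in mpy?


Apply the mpy weight-loss relation: CR = 534 * W / (D * A * T)
Numerator: 534 * 23.0 = 12282.0
Denominator: 4.9 * 18.1 * 1245 = 110419.05
CR = 12282.0 / 110419.05 = 0.111 mpy

0.111 mpy


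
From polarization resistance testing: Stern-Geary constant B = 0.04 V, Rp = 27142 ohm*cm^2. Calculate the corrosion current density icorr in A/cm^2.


Apply the Stern-Geary relation: icorr = B / Rp
icorr = 0.04 / 27142 = 1.474×10^-6 A/cm^2

1.474×10^-6 A/cm^2


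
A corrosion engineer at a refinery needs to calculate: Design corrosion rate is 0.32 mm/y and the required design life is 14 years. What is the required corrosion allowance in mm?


Corrosion allowance = CR × design life
CA = 0.32 * 14 = 4.48 mm

4.48 mm


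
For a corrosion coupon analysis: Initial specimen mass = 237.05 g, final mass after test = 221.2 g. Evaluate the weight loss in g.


Weight loss = initial − final
WL = 237.05 − 221.2 = 15.85 g

15.85 g


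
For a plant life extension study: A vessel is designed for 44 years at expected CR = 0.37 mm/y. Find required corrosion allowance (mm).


Corrosion allowance = CR × design life
CA = 0.37 * 44 = 16.28 mm

16.28 mm


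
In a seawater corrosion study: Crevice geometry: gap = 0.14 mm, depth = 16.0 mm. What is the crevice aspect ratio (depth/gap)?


Aspect ratio = depth / gap
Ratio = 16.0 / 0.14 = 114.3

114.3


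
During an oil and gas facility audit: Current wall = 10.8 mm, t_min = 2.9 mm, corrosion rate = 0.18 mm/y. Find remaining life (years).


Apply the remaining-life relation: RL = (t_current − t_min) / CR
RL = (10.8 − 2.9) / 0.18 = 7.9 / 0.18 = 43.9 years

43.9 years


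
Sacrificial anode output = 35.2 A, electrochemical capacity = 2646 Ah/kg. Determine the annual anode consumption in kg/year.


Annual consumption = current * hours per year / capacity
Rate = 35.2 * 8760 / 2646 = 116.5 kg/year

116.5 kg/year


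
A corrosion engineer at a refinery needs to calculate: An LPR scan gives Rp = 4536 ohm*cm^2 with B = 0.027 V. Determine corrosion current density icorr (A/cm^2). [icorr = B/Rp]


Apply the Stern-Geary relation: icorr = B / Rp
icorr = 0.027 / 4536 = 5.952×10^-6 A/cm^2

5.952×10^-6 A/cm^2


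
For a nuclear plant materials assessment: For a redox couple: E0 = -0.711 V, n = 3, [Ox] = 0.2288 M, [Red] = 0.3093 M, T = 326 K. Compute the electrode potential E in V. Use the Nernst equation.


Apply the Nernst equation: E = E0 + (RT/nF)*ln([Ox]/[Red])
Step 1: RT/nF = 8.314*326/(3*96485) = 0.00936368 V
Step 2: [Ox]/[Red] = 0.2288/0.3093 = 0.739735
Step 3: ln(0.739735) = -0.301463
Step 4: correction = 0.00936368 * -0.301463 = -0.003 V
E = -0.711 + -0.003 = -0.714 V

-0.714 V


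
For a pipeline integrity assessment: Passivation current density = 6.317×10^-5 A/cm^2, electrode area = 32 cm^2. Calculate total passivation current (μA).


I = i_pass * A, then convert A → μA (×10^6)
I = 6.317×10^-5 * 32 * 10^6 = 2021.44 μA

2021.44 μA


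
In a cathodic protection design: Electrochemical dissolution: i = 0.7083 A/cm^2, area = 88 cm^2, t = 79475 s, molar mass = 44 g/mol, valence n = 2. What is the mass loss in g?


Apply Faraday's law: m = i*A*t*M / (n*F)
Total charge passed Q = i*A*t = 0.7083*88*79475 = 4953708.54 C
m = Q*M/(n*F) = 4953708.54*44/(2*96485) = 1129.5185 g

1129.5185 g


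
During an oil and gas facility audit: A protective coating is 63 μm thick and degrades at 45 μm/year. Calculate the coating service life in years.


Service life = thickness / degradation rate
Life = 63 / 45 = 1.4 years

1.4 years


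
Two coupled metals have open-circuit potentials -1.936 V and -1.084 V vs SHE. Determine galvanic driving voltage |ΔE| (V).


Driving voltage is the absolute potential difference.
|ΔE| = |-1.936 − (-1.084)| = 0.852 V

0.852 V


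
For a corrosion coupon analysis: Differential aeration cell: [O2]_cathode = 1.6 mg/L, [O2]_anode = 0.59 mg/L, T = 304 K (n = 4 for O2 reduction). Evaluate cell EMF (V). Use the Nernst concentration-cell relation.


Apply the Nernst concentration-cell relation: E = (RT/nF)*ln(C_cathode/C_anode)
RT/nF = 8.314*304/(4*96485) = 0.00654883 V
ln(1.6/0.59) = 0.99764
E = 0.00654883 * 0.99764 = 0.00653 V

0.00653 V


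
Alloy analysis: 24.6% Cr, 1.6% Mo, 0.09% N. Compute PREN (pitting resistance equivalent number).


Apply the PREN formula: PREN = Cr + 3.3*Mo + 16*N
PREN = 24.6 + 3.3*1.6 + 16*0.09
PREN = 24.6 + 5.28 + 1.44 = 31.32

31.32


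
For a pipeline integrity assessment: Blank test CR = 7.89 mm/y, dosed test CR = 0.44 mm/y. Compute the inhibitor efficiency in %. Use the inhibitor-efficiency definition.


Apply the inhibitor-efficiency definition: IE = (CR_blank − CR_inh)/CR_blank × 100
IE = (7.89 − 0.44) / 7.89 × 100
IE = 7.45 / 7.89 × 100 = 94.4 %

94.4 %


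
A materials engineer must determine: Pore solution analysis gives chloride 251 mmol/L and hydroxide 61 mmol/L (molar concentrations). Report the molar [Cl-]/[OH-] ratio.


Threshold parameter = [Cl-] / [OH-] (molar basis; both in mmol/L, so units cancel)
Ratio = 251 / 61 = 4.11

4.11


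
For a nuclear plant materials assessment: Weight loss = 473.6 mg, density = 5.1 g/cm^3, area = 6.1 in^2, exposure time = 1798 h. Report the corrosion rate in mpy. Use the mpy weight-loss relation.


Apply the mpy weight-loss relation: CR = 534 * W / (D * A * T)
Numerator: 534 * 473.6 = 252902.4
Denominator: 5.1 * 6.1 * 1798 = 55935.78
CR = 252902.4 / 55935.78 = 4.521 mpy

4.521 mpy


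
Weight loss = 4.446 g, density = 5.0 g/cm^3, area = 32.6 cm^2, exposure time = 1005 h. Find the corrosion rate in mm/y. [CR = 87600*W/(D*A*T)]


Apply the mm/y weight-loss relation: CR = 87600 * W / (D * A * T)
Numerator: 87600 * 4.446 = 389469.6
Denominator: 5.0 * 32.6 * 1005 = 163815.0
CR = 389469.6 / 163815.0 = 2.3775 mm/y

2.3775 mm/y


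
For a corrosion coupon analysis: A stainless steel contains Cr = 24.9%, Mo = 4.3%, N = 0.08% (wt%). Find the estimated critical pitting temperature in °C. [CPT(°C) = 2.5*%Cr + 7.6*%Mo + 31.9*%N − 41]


Apply the ASTM G48 empirical CPT estimate: CPT(°C) = 2.5*%Cr + 7.6*%Mo + 31.9*%N − 41
2.5*24.9 = 62.25; 7.6*4.3 = 32.68; 31.9*0.08 = 2.552
CPT = 62.25 + 32.68 + 2.552 − 41 = 56.482 °C
Rounded to 0.1 °C: CPT ≈ 56.5 °C

56.5 °C


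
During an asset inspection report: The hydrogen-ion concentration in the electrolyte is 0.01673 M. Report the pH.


pH = −log10[H+]
pH = −log10(0.01673) = 1.78

1.78


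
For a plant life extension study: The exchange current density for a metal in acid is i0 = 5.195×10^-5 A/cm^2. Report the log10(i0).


i0 = 5.195×10^-5 A/cm^2
log10(i0) = -4.284

-4.284


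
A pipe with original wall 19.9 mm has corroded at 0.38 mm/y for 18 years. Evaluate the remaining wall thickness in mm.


Remaining wall = original − CR × time
t = 19.9 − 0.38*18 = 19.9 − 6.84 = 13.06 mm

13.06 mm


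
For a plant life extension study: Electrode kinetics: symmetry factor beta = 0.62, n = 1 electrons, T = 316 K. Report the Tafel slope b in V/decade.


Apply the Tafel slope relation: b = 2.303*R*T/(beta*n*F)
Numerator: 2.303 * 8.314 * 316 = 6050.5
Denominator: 0.62 * 1 * 96485 = 59820.7
b = 6050.5 / 59820.7 = 0.1011 V/decade

0.1011 V/decade


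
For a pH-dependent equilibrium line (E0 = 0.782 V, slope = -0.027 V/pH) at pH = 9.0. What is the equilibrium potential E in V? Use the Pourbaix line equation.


Apply the Pourbaix line equation: E = E0 + slope*pH
E = 0.782 + (-0.027)*9.0 = 0.782 + (-0.243) = 0.539 V
Rounded to 4 decimal places: E = 0.5390 V

0.5390 V


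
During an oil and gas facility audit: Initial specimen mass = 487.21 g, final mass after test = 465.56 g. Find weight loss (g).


Weight loss = initial − final
WL = 487.21 − 465.56 = 21.65 g

21.65 g


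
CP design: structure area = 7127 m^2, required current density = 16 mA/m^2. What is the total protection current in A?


I = area * current density, then convert mA → A (÷1000)
I = 7127 * 16 / 1000 = 114.03 A

114.03 A


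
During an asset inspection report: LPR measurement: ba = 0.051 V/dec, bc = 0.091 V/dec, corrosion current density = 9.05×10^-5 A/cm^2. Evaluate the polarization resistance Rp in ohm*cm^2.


Apply the Stern-Geary equation: Rp = ba*bc / (2.303*icorr*(ba+bc))
ba*bc = 0.051*0.091 = 0.004641
ba+bc = 0.142; 2.303*icorr*(ba+bc) = 2.303*9.05×10^-5*0.142 = 2.9595853×10^-5
Rp = 0.004641 / 2.9595853×10^-5 = 156.81 ohm*cm^2

156.81 ohm*cm^2


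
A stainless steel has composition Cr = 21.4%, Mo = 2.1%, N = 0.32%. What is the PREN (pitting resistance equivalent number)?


Apply the PREN formula: PREN = Cr + 3.3*Mo + 16*N
PREN = 21.4 + 3.3*2.1 + 16*0.32
PREN = 21.4 + 6.93 + 5.12 = 33.45

33.45


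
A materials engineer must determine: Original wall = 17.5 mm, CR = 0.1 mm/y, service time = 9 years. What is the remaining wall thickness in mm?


Remaining wall = original − CR × time
t = 17.5 − 0.1*9 = 17.5 − 0.9 = 16.6 mm

16.6 mm


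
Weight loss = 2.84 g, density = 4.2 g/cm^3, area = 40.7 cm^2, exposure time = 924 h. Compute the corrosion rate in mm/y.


Apply the mm/y weight-loss relation: CR = 87600 * W / (D * A * T)
Numerator: 87600 * 2.84 = 248784.0
Denominator: 4.2 * 40.7 * 924 = 157948.56
CR = 248784.0 / 157948.56 = 1.5751 mm/y

1.5751 mm/y


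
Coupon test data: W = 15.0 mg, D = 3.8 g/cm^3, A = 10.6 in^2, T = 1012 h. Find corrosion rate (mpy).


Apply the mpy weight-loss relation: CR = 534 * W / (D * A * T)
Numerator: 534 * 15.0 = 8010.0
Denominator: 3.8 * 10.6 * 1012 = 40763.36
CR = 8010.0 / 40763.36 = 0.1965 mpy

0.1965 mpy


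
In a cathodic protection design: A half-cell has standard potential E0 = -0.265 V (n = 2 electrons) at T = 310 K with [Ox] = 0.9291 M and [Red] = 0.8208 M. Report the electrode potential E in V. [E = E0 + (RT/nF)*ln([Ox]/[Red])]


Apply the Nernst equation: E = E0 + (RT/nF)*ln([Ox]/[Red])
Step 1: RT/nF = 8.314*310/(2*96485) = 0.01335617 V
Step 2: [Ox]/[Red] = 0.9291/0.8208 = 1.131944
Step 3: ln(1.131944) = 0.123937
Step 4: correction = 0.01335617 * 0.123937 = 0.002 V
E = -0.265 + 0.002 = -0.263 V

-0.263 V


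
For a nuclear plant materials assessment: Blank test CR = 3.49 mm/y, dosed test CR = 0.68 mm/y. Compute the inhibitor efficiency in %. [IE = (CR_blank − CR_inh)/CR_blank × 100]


Apply the inhibitor-efficiency definition: IE = (CR_blank − CR_inh)/CR_blank × 100
IE = (3.49 − 0.68) / 3.49 × 100
IE = 2.81 / 3.49 × 100 = 80.5 %

80.5 %


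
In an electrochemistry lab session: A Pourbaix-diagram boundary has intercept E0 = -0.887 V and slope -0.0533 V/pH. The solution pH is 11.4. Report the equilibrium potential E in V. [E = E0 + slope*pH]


Apply the Pourbaix line equation: E = E0 + slope*pH
E = -0.887 + (-0.0533)*11.4 = -0.887 + (-0.60762) = -1.49462 V
Rounded to 3 decimal places: E = -1.495 V

-1.495 V


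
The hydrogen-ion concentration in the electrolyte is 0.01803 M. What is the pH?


pH = −log10[H+]
pH = −log10(0.01803) = 1.74

1.74


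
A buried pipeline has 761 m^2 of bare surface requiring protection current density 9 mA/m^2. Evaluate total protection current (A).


I = area * current density, then convert mA → A (÷1000)
I = 761 * 9 / 1000 = 6.85 A

6.85 A


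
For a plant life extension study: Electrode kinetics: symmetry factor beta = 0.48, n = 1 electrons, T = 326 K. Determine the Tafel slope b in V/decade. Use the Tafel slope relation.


Apply the Tafel slope relation: b = 2.303*R*T/(beta*n*F)
Numerator: 2.303 * 8.314 * 326 = 6241.97
Denominator: 0.48 * 1 * 96485 = 46312.8
b = 6241.97 / 46312.8 = 0.135 V/decade

0.135 V/decade


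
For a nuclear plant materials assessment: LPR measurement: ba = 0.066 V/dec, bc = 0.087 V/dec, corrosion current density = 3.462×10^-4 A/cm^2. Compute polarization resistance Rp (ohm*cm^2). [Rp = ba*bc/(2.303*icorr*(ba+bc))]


Apply the Stern-Geary equation: Rp = ba*bc / (2.303*icorr*(ba+bc))
ba*bc = 0.066*0.087 = 0.005742
ba+bc = 0.153; 2.303*icorr*(ba+bc) = 2.303*3.462×10^-4*0.153 = 1.2198669×10^-4
Rp = 0.005742 / 1.2198669×10^-4 = 47.07 ohm*cm^2

47.07 ohm*cm^2


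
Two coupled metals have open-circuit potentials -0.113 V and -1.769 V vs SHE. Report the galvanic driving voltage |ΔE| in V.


Driving voltage is the absolute potential difference.
|ΔE| = |-0.113 − (-1.769)| = 1.656 V

1.656 V


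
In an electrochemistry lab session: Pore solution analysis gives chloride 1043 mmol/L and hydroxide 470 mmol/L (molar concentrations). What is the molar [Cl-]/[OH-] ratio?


Threshold parameter = [Cl-] / [OH-] (molar basis; both in mmol/L, so units cancel)
Ratio = 1043 / 470 = 2.22

2.22


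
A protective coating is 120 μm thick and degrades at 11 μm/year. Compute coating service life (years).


Service life = thickness / degradation rate
Life = 120 / 11 = 10.9 years

10.9 years


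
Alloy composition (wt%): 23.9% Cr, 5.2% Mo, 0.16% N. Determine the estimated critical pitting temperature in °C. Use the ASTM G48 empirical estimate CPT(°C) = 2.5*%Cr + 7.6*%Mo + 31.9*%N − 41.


Apply the ASTM G48 empirical CPT estimate: CPT(°C) = 2.5*%Cr + 7.6*%Mo + 31.9*%N − 41
2.5*23.9 = 59.75; 7.6*5.2 = 39.52; 31.9*0.16 = 5.104
CPT = 59.75 + 39.52 + 5.104 − 41 = 63.374 °C
Rounded to 0.1 °C: CPT ≈ 63.4 °C

63.4 °C


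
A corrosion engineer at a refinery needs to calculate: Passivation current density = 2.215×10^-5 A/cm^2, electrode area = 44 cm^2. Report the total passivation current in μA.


I = i_pass * A, then convert A → μA (×10^6)
I = 2.215×10^-5 * 44 * 10^6 = 974.6 μA

974.6 μA


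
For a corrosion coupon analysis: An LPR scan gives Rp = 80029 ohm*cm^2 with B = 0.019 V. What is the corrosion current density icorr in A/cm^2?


Apply the Stern-Geary relation: icorr = B / Rp
icorr = 0.019 / 80029 = 2.374×10^-7 A/cm^2

2.374×10^-7 A/cm^2


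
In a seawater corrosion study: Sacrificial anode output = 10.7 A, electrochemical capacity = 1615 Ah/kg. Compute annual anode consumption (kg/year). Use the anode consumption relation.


Annual consumption = current * hours per year / capacity
Rate = 10.7 * 8760 / 1615 = 58.0 kg/year

58.0 kg/year


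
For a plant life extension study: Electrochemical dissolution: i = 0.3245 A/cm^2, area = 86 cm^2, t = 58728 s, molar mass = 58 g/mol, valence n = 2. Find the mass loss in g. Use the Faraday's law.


Apply Faraday's law: m = i*A*t*M / (n*F)
Total charge passed Q = i*A*t = 0.3245*86*58728 = 1638922.296 C
m = Q*M/(n*F) = 1638922.296*58/(2*96485) = 492.6024 g

492.6024 g
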